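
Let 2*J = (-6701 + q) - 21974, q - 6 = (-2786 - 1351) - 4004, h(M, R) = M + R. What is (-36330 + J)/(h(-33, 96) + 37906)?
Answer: -54735/37969 ≈ -1.4416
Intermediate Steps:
q = -8135 (q = 6 + ((-2786 - 1351) - 4004) = 6 + (-4137 - 4004) = 6 - 8141 = -8135)
J = -18405 (J = ((-6701 - 8135) - 21974)/2 = (-14836 - 21974)/2 = (1/2)*(-36810) = -18405)
(-36330 + J)/(h(-33, 96) + 37906) = (-36330 - 18405)/((-33 + 96) + 37906) = -54735/(63 + 37906) = -54735/37969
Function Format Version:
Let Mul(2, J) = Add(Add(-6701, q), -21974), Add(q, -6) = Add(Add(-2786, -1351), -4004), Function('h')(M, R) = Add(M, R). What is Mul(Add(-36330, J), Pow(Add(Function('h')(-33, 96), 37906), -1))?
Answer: Rational(-54735, 37969) ≈ -1.4416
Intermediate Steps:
q = -8135 (q = Add(6, Add(Add(-2786, -1351), -4004)) = Add(6, Add(-4137, -4004)) = Add(6, -8141) = -8135)
J = -18405 (J = Mul(Rational(1, 2), Add(Add(-6701, -8135), -21974)) = Mul(Rational(1, 2), Add(-14836, -21974)) = Mul(Rational(1, 2), -36810) = -18405)
Mul(Add(-36330, J), Pow(Add(Function('h')(-33, 96), 37906), -1)) = Mul(Add(-36330, -18405), Pow(Add(Add(-33, 96), 37906), -1)) = Mul(-54735, Pow(Add(63, 37906), -1)) = Mul(-54735, Pow(37969, -1)) = Mul(-54735, Rational(1, 37969)) = Rational(-54735, 37969)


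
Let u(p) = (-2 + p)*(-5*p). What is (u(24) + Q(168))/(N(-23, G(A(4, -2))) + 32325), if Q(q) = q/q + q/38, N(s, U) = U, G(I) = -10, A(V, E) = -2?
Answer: -50057/613985 ≈ -0.081528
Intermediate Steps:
u(p) = -5*p*(-2 + p)
Q(q) = 1 + q/38 (Q(q) = 1 + q*(1/38) = 1 + q/38)
(u(24) + Q(168))/(N(-23, G(A(4, -2))) + 32325) = (5*24*(2 - 1*24) + (1 + (1/38)*168))/(-10 + 32325) = (5*24*(2 - 24) + (1 + 84/19))/32315 = (5*24*(-22) + 103/19)*(1/32315) = (-2640 + 103/19)*(1/32315) = -50057/19*1/32315 = -50057/613985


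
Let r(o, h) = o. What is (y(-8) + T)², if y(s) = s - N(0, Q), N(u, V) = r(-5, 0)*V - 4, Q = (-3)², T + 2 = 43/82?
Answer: 10504081/6724 ≈ 1562.2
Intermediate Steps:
T = -121/82 (T = -2 + 43/82 = -121/82 ≈ -1.4756)
Q = 9
N(u, V) = -4 - 5*V (N(u, V) = -5*V - 4 = -4 - 5*V)
y(s) = 49 + s (y(s) = s - (-4 - 5*9) = s - (-4 - 45) = s - 1*(-49) = s + 49 = 49 + s)
(y(-8) + T)² = ((49 - 8) - 121/82)² = (41 - 121/82)² = (3241/82)² = 10504081/6724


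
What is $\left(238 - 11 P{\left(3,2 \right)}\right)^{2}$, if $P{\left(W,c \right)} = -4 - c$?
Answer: $92416$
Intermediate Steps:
$\left(238 - 11 P{\left(3,2 \right)}\right)^{2} = \left(238 - 11 \left(-4 - 2\right)\right)^{2} = \left(238 - -66\right)^{2} = \left(238 + 66\right)^{2} = 304^{2} = 92416$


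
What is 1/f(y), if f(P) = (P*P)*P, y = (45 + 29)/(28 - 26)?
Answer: 1/50653 ≈ 1.9742e-5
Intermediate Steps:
y = 37 (y = 74/2 = 74*(½) = 37)
f(P) = P³ (f(P) = P²*P = P³)
1/f(y) = 1/(37³) = 1/50653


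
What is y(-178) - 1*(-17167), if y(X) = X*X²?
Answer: -5622585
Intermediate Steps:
y(X) = X³
y(-178) - 1*(-17167) = (-178)³ - 1*(-17167) = -5639752 + 17167 = -5622585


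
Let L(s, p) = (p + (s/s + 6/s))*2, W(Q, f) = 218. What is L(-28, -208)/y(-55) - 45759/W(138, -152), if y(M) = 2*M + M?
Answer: -17406409/83930 ≈ -207.39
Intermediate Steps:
y(M) = 3*M
L(s, p) = 2 + 2*p + 12/s (L(s, p) = (p + (1 + 6/s))*2 = (1 + p + 6/s)*2 = 2 + 2*p + 12/s)
L(-28, -208)/y(-55) - 45759/W(138, -152) = (2 + 2*(-208) + 12/(-28))/((3*(-55))) - 45759/218 = (2 - 416 + 12*(-1/28))/(-165) - 45759*1/218 = (2 - 416 - 3/7)*(-1/165) - 45759/218 = -2901/7*(-1/165) - 45759/218 = 967/385 - 45759/218 = -17406409/83930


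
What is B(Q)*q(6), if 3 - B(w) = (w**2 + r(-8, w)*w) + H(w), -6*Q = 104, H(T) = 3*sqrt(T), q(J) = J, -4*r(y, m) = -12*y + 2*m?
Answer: -10138/3 - 12*I*sqrt(39) ≈ -3379.3 - 74.94*I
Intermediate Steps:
r(y, m) = 3*y - m/2 (r(y, m) = -(-12*y + 2*m)/4 = 3*y - m/2)
Q = -52/3 (Q = -1/6*104 = -52/3 ≈ -17.333)
B(w) = 3 - w**2 - 3*sqrt(w) - w*(-24 - w/2) (B(w) = 3 - ((w**2 + (3*(-8) - w/2)*w) + 3*sqrt(w)) = 3 - ((w**2 + (-24 - w/2)*w) + 3*sqrt(w)) = 3 - ((w**2 + w*(-24 - w/2)) + 3*sqrt(w)) = 3 - (w**2 + 3*sqrt(w) + w*(-24 - w/2)) = 3 + (-w**2 - 3*sqrt(w) - w*(-24 - w/2)) = 3 - w**2 - 3*sqrt(w) - w*(-24 - w/2))
B(Q)*q(6) = (3 - 2*I*sqrt(39) + 24*(-52/3) - (-52/3)**2/2)*6 = (3 - 2*I*sqrt(39) - 416 - 1/2*2704/9)*6 = (3 - 2*I*sqrt(39) - 416 - 1352/9)*6 = (-5069/9 - 2*I*sqrt(39))*6 = -10138/3 - 12*I*sqrt(39)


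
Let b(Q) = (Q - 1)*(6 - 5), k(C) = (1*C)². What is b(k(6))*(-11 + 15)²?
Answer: 560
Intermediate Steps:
k(C) = C²
b(Q) = -1 + Q (b(Q) = (-1 + Q)*1 = -1 + Q)
b(k(6))*(-11 + 15)² = (-1 + 6²)*(-11 + 15)² = (-1 + 36)*4² = 35*16 = 560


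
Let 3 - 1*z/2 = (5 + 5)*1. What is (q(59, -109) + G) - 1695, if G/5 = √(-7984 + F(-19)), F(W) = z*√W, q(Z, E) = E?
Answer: -1804 + 5*√(-7984 - 14*I*√19) ≈ -1802.3 - 446.77*I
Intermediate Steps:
z = -14 (z = 6 - 2*(5 + 5) = 6 - 20 = -14)
F(W) = -14*√W
G = 5*√(-7984 - 14*I*√19) ≈ 1.7074 - 446.77*I
(q(59, -109) + G) - 1695 = (-109 + 5*√(-7984 - 14*I*√19)) - 1695 = -1804 + 5*√(-7984 - 14*I*√19)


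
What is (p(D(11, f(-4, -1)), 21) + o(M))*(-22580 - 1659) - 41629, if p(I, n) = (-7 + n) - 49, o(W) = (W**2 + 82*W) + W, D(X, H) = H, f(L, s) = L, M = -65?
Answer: 29166366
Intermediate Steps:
o(W) = W**2 + 83*W
p(I, n) = -56 + n
(p(D(11, f(-4, -1)), 21) + o(M))*(-22580 - 1659) - 41629 = ((-56 + 21) - 65*(83 - 65))*(-22580 - 1659) - 41629 = (-35 - 65*18)*(-24239) - 41629 = (-35 - 1170)*(-24239) - 41629 = -1205*(-24239) - 41629 = 29207995 - 41629 = 29166366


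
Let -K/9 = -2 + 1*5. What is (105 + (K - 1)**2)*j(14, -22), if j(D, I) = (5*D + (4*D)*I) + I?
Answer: -1052576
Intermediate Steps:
j(D, I) = I + 5*D + 4*D*I (j(D, I) = (5*D + 4*D*I) + I = I + 5*D + 4*D*I)
K = -27 (K = -9*(-2 + 1*5) = -9*(-2 + 5) = -9*3 = -27)
(105 + (K - 1)**2)*j(14, -22) = (105 + (-27 - 1)**2)*(-22 + 5*14 + 4*14*(-22)) = (105 + (-28)**2)*(-22 + 70 - 1232) = (105 + 784)*(-1184) = 889*(-1184) = -1052576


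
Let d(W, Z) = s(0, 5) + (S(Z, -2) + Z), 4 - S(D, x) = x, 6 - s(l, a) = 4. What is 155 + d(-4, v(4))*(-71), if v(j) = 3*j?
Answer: -1265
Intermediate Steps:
s(l, a) = 2 (s(l, a) = 6 - 1*4 = 6 - 4 = 2)
S(D, x) = 4 - x
d(W, Z) = 8 + Z (d(W, Z) = 2 + ((4 - 1*(-2)) + Z) = 2 + ((4 + 2) + Z) = 2 + (6 + Z) = 8 + Z)
155 + d(-4, v(4))*(-71) = 155 + (8 + 3*4)*(-71) = 155 + (8 + 12)*(-71) = 155 + 20*(-71) = 155 - 1420 = -1265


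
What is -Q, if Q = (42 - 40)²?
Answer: -4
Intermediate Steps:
Q = 4 (Q = 2² = 4)
-Q = -1*4 = -4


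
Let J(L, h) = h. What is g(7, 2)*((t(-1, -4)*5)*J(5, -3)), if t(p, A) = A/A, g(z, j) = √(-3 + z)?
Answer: -30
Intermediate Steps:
t(p, A) = 1
g(7, 2)*((t(-1, -4)*5)*J(5, -3)) = √(-3 + 7)*((1*5)*(-3)) = √4*(5*(-3)) = 2*(-15) = -30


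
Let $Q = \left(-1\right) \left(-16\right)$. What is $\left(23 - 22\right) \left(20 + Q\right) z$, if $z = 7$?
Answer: $252$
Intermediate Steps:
$Q = 16$
$\left(23 - 22\right) \left(20 + Q\right) z = \left(23 - 22\right) \left(20 + 16\right) 7 = 1 \cdot 36 \cdot 7 = 36 \cdot 7 = 252$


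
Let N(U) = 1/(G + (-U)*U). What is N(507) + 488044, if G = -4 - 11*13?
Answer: 125522964623/257196 ≈ 4.8804e+5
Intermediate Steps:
G = -147 (G = -4 - 143 = -147)
N(U) = 1/(-147 - U²) (N(U) = 1/(-147 + (-U)*U) = 1/(-147 - U²))
N(507) + 488044 = -1/(147 + 507²) + 488044 = -1/(147 + 257049) + 488044 = -1/257196 + 488044 = 125522964623/257196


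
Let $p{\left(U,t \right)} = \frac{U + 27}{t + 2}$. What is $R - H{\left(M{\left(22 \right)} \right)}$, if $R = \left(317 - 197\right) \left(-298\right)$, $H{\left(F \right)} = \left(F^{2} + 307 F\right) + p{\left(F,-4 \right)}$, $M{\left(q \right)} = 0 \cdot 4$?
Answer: $- \frac{71493}{2} \approx -35747.0$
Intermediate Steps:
$p{\left(U,t \right)} = \frac{27 + U}{2 + t}$
$M{\left(q \right)} = 0$
$H{\left(F \right)} = - \frac{27}{2} + F^{2} + \frac{613 F}{2}$ ($H{\left(F \right)} = \left(F^{2} + 307 F\right) + \frac{27 + F}{2 - 4} = \left(F^{2} + 307 F\right) + \frac{27 + F}{-2} = \left(F^{2} + 307 F\right) - \frac{27 + F}{2} = \left(F^{2} + 307 F\right) - \left(\frac{27}{2} + \frac{F}{2}\right) = - \frac{27}{2} + F^{2} + \frac{613 F}{2}$)
$R = -35760$ ($R = 120 \left(-298\right) = -35760$)
$R - H{\left(M{\left(22 \right)} \right)} = -35760 - \left(- \frac{27}{2} + 0^{2} + \frac{613}{2} \cdot 0\right) = -35760 - \left(- \frac{27}{2} + 0 + 0\right) = -35760 - - \frac{27}{2} = -35760 + \frac{27}{2} = - \frac{71493}{2}$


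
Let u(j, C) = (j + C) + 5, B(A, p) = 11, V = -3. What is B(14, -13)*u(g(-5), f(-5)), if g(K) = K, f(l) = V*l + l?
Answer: 110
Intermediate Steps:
f(l) = -2*l (f(l) = -3*l + l = -2*l)
u(j, C) = 5 + C + j (u(j, C) = (C + j) + 5 = 5 + C + j)
B(14, -13)*u(g(-5), f(-5)) = 11*(5 - 2*(-5) - 5) = 11*(5 + 10 - 5) = 11*10 = 110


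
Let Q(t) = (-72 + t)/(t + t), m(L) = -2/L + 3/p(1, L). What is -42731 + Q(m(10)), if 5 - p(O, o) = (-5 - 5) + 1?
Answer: -90501/2 ≈ -45251.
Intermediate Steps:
p(O, o) = 14 (p(O, o) = 5 - ((-5 - 5) + 1) = 5 - (-10 + 1) = 5 - 1*(-9) = 5 + 9 = 14)
m(L) = 3/14 - 2/L (m(L) = -2/L + 3/14 = 3/14 - 2/L)
Q(t) = (-72 + t)/(2*t) (Q(t) = (-72 + t)/((2*t)) = (-72 + t)*(1/(2*t)) = (-72 + t)/(2*t))
-42731 + Q(m(10)) = -42731 + (-72 + (3/14 - 2/10))/(2*(3/14 - 2/10)) = -42731 + (-72 + (3/14 - 2*⅒))/(2*(3/14 - 2*⅒)) = -42731 + (-72 + (3/14 - ⅕))/(2*(3/14 - ⅕)) = -42731 + (-72 + 1/70)/(2*(1/70)) = -42731 + (½)*70*(-5039/70) = -42731 - 5039/2 = -90501/2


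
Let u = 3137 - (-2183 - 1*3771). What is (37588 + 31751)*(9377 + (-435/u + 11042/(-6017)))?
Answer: 35558705346969678/54700547 ≈ 6.5006e+8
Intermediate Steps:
u = 9091 (u = 3137 - (-2183 - 3771) = 3137 - 1*(-5954) = 3137 + 5954 = 9091)
(37588 + 31751)*(9377 + (-435/u + 11042/(-6017))) = (37588 + 31751)*(9377 + (-435/9091 + 11042/(-6017))) = 69339*(9377 + (-435*1/9091 + 11042*(-1/6017))) = 69339*(9377 + (-435/9091 - 11042/6017)) = 69339*(9377 - 103000217/54700547) = 69339*(512824029002/54700547) = 35558705346969678/54700547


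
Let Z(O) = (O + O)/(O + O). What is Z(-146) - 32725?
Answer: -32724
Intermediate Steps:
Z(O) = 1 (Z(O) = (2*O)/((2*O)) = (2*O)*(1/(2*O)) = 1)
Z(-146) - 32725 = 1 - 32725 = -32724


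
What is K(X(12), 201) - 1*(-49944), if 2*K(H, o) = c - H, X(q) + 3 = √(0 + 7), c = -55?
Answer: 49918 - √7/2 ≈ 49917.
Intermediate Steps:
X(q) = -3 + √7 (X(q) = -3 + √(0 + 7) = -3 + √7)
K(H, o) = -55/2 - H/2 (K(H, o) = (-55 - H)/2 = -55/2 - H/2)
K(X(12), 201) - 1*(-49944) = (-55/2 - (-3 + √7)/2) - 1*(-49944) = (-55/2 + (3/2 - √7/2)) + 49944 = (-26 - √7/2) + 49944 = 49918 - √7/2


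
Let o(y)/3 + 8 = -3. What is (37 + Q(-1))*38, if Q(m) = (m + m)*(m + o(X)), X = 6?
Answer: 3990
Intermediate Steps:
o(y) = -33 (o(y) = -24 + 3*(-3) = -24 - 9 = -33)
Q(m) = 2*m*(-33 + m) (Q(m) = (m + m)*(m - 33) = (2*m)*(-33 + m) = 2*m*(-33 + m))
(37 + Q(-1))*38 = (37 + 2*(-1)*(-33 - 1))*38 = (37 + 2*(-1)*(-34))*38 = (37 + 68)*38 = 105*38 = 3990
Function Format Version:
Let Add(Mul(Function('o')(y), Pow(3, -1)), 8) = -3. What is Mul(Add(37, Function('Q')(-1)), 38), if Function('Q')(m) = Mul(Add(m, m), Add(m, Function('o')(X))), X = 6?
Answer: 3990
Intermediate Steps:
Function('o')(y) = -33 (Function('o')(y) = Add(-24, Mul(3, -3)) = Add(-24, -9) = -33)
Function('Q')(m) = Mul(2, m, Add(-33, m)) (Function('Q')(m) = Mul(Add(m, m), Add(m, -33)) = Mul(Mul(2, m), Add(-33, m)) = Mul(2, m, Add(-33, m)))
Mul(Add(37, Function('Q')(-1)), 38) = Mul(Add(37, Mul(2, -1, Add(-33, -1))), 38) = Mul(Add(37, Mul(2, -1, -34)), 38) = Mul(Add(37, 68), 38) = Mul(105, 38) = 3990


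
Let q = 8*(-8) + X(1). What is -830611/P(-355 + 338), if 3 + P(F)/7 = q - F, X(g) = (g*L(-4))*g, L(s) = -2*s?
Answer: 830611/294 ≈ 2825.2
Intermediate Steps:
X(g) = 8*g**2 (X(g) = (g*(-2*(-4)))*g = (g*8)*g = (8*g)*g = 8*g**2)
q = -56 (q = 8*(-8) + 8*1**2 = -64 + 8*1 = -64 + 8 = -56)
P(F) = -413 - 7*F (P(F) = -21 + 7*(-56 - F) = -21 + (-392 - 7*F) = -413 - 7*F)
-830611/P(-355 + 338) = -830611/(-413 - 7*(-355 + 338)) = -830611/(-413 - 7*(-17)) = -830611/(-413 + 119) = -830611/(-294) = -830611*(-1/294) = 830611/294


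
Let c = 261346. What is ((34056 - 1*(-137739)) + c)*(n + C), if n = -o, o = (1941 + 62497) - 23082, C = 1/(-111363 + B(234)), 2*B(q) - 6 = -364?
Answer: -1998049525913373/111542 ≈ -1.7913e+10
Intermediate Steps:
B(q) = -179 (B(q) = 3 + (½)*(-364) = 3 - 182 = -179)
C = -1/111542 (C = 1/(-111363 - 179) = 1/(-111542) = -1/111542 ≈ -8.9652e-6)
o = 41356 (o = 64438 - 23082 = 41356)
n = -41356 (n = -1*41356 = -41356)
((34056 - 1*(-137739)) + c)*(n + C) = ((34056 - 1*(-137739)) + 261346)*(-41356 - 1/111542) = ((34056 + 137739) + 261346)*(-4612930953/111542) = (171795 + 261346)*(-4612930953/111542) = 433141*(-4612930953/111542) = -1998049525913373/111542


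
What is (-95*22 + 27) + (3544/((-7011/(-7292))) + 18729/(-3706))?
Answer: 42039839411/25982766 ≈ 1618.0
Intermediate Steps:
(-95*22 + 27) + (3544/((-7011/(-7292))) + 18729/(-3706)) = (-2090 + 27) + (3544/((-7011*(-1/7292))) + 18729*(-1/3706)) = -2063 + (3544/(7011/7292) - 18729/3706) = -2063 + (3544*(7292/7011) - 18729/3706) = -2063 + (25842848/7011 - 18729/3706) = -2063 + 95642285669/25982766 = 42039839411/25982766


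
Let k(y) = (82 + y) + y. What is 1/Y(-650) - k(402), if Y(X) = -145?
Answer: -128471/145 ≈ -886.01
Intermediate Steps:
k(y) = 82 + 2*y
1/Y(-650) - k(402) = 1/(-145) - (82 + 2*402) = -1/145 - (82 + 804) = -1/145 - 1*886 = -1/145 - 886 = -128471/145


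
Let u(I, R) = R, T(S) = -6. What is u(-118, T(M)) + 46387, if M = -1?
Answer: 46381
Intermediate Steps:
u(-118, T(M)) + 46387 = -6 + 46387 = 46381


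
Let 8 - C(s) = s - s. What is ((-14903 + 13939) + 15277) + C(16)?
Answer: 14321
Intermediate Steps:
C(s) = 8 (C(s) = 8 - (s - s) = 8 - 1*0 = 8 + 0 = 8)
((-14903 + 13939) + 15277) + C(16) = ((-14903 + 13939) + 15277) + 8 = (-964 + 15277) + 8 = 14313 + 8 = 14321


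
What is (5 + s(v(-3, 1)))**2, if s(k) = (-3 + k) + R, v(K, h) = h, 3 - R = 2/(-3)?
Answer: 400/9 ≈ 44.444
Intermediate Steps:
R = 11/3 (R = 3 - 2/(-3) = 3 - 2*(-1)/3 = 3 - 1*(-2/3) = 3 + 2/3 = 11/3 ≈ 3.6667)
s(k) = 2/3 + k (s(k) = (-3 + k) + 11/3 = 2/3 + k)
(5 + s(v(-3, 1)))**2 = (5 + (2/3 + 1))**2 = (5 + 5/3)**2 = (20/3)**2 = 400/9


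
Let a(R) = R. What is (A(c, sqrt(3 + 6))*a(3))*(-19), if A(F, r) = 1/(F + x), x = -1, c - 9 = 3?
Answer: -57/11 ≈ -5.1818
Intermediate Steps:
c = 12 (c = 9 + 3 = 12)
A(F, r) = 1/(-1 + F) (A(F, r) = 1/(F - 1) = 1/(-1 + F))
(A(c, sqrt(3 + 6))*a(3))*(-19) = (3/(-1 + 12))*(-19) = (3/11)*(-19) = -57/11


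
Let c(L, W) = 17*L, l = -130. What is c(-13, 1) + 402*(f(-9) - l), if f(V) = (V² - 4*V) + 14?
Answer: 104701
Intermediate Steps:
f(V) = 14 + V² - 4*V
c(-13, 1) + 402*(f(-9) - l) = 17*(-13) + 402*((14 + (-9)² - 4*(-9)) - 1*(-130)) = -221 + 402*((14 + 81 + 36) + 130) = -221 + 402*(131 + 130) = -221 + 402*261 = -221 + 104922 = 104701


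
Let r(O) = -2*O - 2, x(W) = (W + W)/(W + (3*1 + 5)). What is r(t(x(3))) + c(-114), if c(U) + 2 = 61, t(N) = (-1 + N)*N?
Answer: 6957/121 ≈ 57.496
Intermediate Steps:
x(W) = 2*W/(8 + W) (x(W) = (2*W)/(W + (3 + 5)) = (2*W)/(W + 8) = (2*W)/(8 + W) = 2*W/(8 + W))
t(N) = N*(-1 + N)
c(U) = 59 (c(U) = -2 + 61 = 59)
r(O) = -2 - 2*O
r(t(x(3))) + c(-114) = (-2 - 2*2*3/(8 + 3)*(-1 + 2*3/(8 + 3))) + 59 = (-2 - 2*2*3/11*(-1 + 2*3/11)) + 59 = (-2 - 2*2*3*(1/11)*(-1 + 2*3*(1/11))) + 59 = (-2 - 12*(-1 + 6/11)/11) + 59 = (-2 - 12*(-5)/(11*11)) + 59 = (-2 - 2*(-30/121)) + 59 = (-2 + 60/121) + 59 = -182/121 + 59 = 6957/121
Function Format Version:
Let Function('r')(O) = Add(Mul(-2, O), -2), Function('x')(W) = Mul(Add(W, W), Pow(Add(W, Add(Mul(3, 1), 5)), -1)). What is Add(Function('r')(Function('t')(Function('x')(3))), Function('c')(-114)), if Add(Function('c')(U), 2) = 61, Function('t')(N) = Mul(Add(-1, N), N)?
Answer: Rational(6957, 121) ≈ 57.496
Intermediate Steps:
Function('x')(W) = Mul(2, W, Pow(Add(8, W), -1)) (Function('x')(W) = Mul(Mul(2, W), Pow(Add(W, Add(3, 5)), -1)) = Mul(Mul(2, W), Pow(Add(W, 8), -1)) = Mul(Mul(2, W), Pow(Add(8, W), -1)) = Mul(2, W, Pow(Add(8, W), -1)))
Function('t')(N) = Mul(N, Add(-1, N))
Function('c')(U) = 59 (Function('c')(U) = Add(-2, 61) = 59)
Function('r')(O) = Add(-2, Mul(-2, O))
Add(Function('r')(Function('t')(Function('x')(3))), Function('c')(-114)) = Add(Add(-2, Mul(-2, Mul(Mul(2, 3, Pow(Add(8, 3), -1)), Add(-1, Mul(2, 3, Pow(Add(8, 3), -1)))))), 59) = Add(Add(-2, Mul(-2, Mul(Mul(2, 3, Pow(11, -1)), Add(-1, Mul(2, 3, Pow(11, -1)))))), 59) = Add(Add(-2, Mul(-2, Mul(Mul(2, 3, Rational(1, 11)), Add(-1, Mul(2, 3, Rational(1, 11)))))), 59) = Add(Add(-2, Mul(-2, Mul(Rational(6, 11), Add(-1, Rational(6, 11))))), 59) = Add(Add(-2, Mul(-2, Mul(Rational(6, 11), Rational(-5, 11)))), 59) = Add(Add(-2, Mul(-2, Rational(-30, 121))), 59) = Add(Add(-2, Rational(60, 121)), 59) = Add(Rational(-182, 121), 59) = Rational(6957, 121)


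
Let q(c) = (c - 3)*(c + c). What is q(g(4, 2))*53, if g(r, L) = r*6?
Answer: 53424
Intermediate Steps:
g(r, L) = 6*r
q(c) = 2*c*(-3 + c) (q(c) = (-3 + c)*(2*c) = 2*c*(-3 + c))
q(g(4, 2))*53 = (2*(6*4)*(-3 + 6*4))*53 = (2*24*(-3 + 24))*53 = (2*24*21)*53 = 1008*53 = 53424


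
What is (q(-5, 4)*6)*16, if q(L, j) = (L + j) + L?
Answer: -576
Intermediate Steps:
q(L, j) = j + 2*L
(q(-5, 4)*6)*16 = ((4 + 2*(-5))*6)*16 = ((4 - 10)*6)*16 = -6*6*16 = -36*16 = -576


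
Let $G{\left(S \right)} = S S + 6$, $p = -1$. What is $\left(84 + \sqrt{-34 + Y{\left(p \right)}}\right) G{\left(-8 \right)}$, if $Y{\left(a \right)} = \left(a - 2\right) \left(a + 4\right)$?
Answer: $5880 + 70 i \sqrt{43} \approx 5880.0 + 459.02 i$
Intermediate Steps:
$G{\left(S \right)} = 6 + S^{2}$ ($G{\left(S \right)} = S^{2} + 6 = 6 + S^{2}$)
$Y{\left(a \right)} = \left(-2 + a\right) \left(4 + a\right)$
$\left(84 + \sqrt{-34 + Y{\left(p \right)}}\right) G{\left(-8 \right)} = \left(84 + \sqrt{-34 + \left(-8 + \left(-1\right)^{2} + 2 \left(-1\right)\right)}\right) \left(6 + \left(-8\right)^{2}\right) = \left(84 + \sqrt{-34 - 9}\right) \left(6 + 64\right) = \left(84 + \sqrt{-34 - 9}\right) 70 = \left(84 + \sqrt{-43}\right) 70 = \left(84 + i \sqrt{43}\right) 70 = 5880 + 70 i \sqrt{43}$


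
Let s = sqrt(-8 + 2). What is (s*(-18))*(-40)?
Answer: 720*I*sqrt(6) ≈ 1763.6*I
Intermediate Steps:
s = I*sqrt(6) (s = sqrt(-6) = I*sqrt(6) ≈ 2.4495*I)
(s*(-18))*(-40) = ((I*sqrt(6))*(-18))*(-40) = -18*I*sqrt(6)*(-40) = 720*I*sqrt(6)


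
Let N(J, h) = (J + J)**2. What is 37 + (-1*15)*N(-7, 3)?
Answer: -2903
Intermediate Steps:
N(J, h) = 4*J**2 (N(J, h) = (2*J)**2 = 4*J**2)
37 + (-1*15)*N(-7, 3) = 37 + (-1*15)*(4*(-7)**2) = 37 - 60*49 = 37 - 15*196 = 37 - 2940 = -2903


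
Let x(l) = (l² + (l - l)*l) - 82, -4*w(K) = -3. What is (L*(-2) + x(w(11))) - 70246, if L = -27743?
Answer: -237463/16 ≈ -14841.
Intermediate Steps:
w(K) = ¾ (w(K) = -¼*(-3) = ¾)
x(l) = -82 + l² (x(l) = (l² + 0*l) - 82 = (l² + 0) - 82 = l² - 82 = -82 + l²)
(L*(-2) + x(w(11))) - 70246 = (-27743*(-2) + (-82 + (¾)²)) - 70246 = (55486 + (-82 + 9/16)) - 70246 = (55486 - 1303/16) - 70246 = 886473/16 - 70246 = -237463/16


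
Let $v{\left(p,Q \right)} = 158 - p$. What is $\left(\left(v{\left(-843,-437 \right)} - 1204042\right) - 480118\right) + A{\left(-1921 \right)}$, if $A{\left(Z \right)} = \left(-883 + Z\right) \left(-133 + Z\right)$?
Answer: $4076257$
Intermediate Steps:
$\left(\left(v{\left(-843,-437 \right)} - 1204042\right) - 480118\right) + A{\left(-1921 \right)} = \left(\left(\left(158 - -843\right) - 1204042\right) - 480118\right) + \left(117439 + \left(-1921\right)^{2} - -1951736\right) = \left(\left(\left(158 + 843\right) - 1204042\right) - 480118\right) + \left(117439 + 3690241 + 1951736\right) = \left(\left(1001 - 1204042\right) - 480118\right) + 5759416 = \left(-1203041 - 480118\right) + 5759416 = -1683159 + 5759416 = 4076257$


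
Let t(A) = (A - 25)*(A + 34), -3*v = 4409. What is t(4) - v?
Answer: 2015/3 ≈ 671.67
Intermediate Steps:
v = -4409/3 (v = -⅓*4409 = -4409/3 ≈ -1469.7)
t(A) = (-25 + A)*(34 + A)
t(4) - v = (-850 + 4² + 9*4) - 1*(-4409/3) = (-850 + 16 + 36) + 4409/3 = -798 + 4409/3 = 2015/3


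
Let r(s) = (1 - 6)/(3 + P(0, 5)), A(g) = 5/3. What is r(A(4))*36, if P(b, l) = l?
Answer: -45/2 ≈ -22.500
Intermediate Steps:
A(g) = 5/3 (A(g) = 5*(1/3) = 5/3)
r(s) = -5/8 (r(s) = (1 - 6)/(3 + 5) = -5/8)
r(A(4))*36 = -5/8*36 = -45/2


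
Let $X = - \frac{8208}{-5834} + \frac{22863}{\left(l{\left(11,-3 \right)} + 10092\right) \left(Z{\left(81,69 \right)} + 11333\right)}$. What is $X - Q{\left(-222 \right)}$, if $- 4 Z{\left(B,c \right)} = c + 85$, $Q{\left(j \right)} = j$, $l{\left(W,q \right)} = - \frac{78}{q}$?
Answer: $\frac{74472362907549}{333348199667} \approx 223.41$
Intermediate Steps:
$Z{\left(B,c \right)} = - \frac{85}{4} - \frac{c}{4}$ ($Z{\left(B,c \right)} = - \frac{c + 85}{4} = - \frac{85 + c}{4} = - \frac{85}{4} - \frac{c}{4}$)
$X = \frac{469062581475}{333348199667}$ ($X = - \frac{8208}{-5834} + \frac{22863}{\left(- \frac{78}{-3} + 10092\right) \left(\left(- \frac{85}{4} - \frac{69}{4}\right) + 11333\right)} = \left(-8208\right) \left(- \frac{1}{5834}\right) + \frac{22863}{\left(\left(-78\right) \left(- \frac{1}{3}\right) + 10092\right) \left(\left(- \frac{85}{4} - \frac{69}{4}\right) + 11333\right)} = \frac{4104}{2917} + \frac{22863}{\left(26 + 10092\right) \left(- \frac{77}{2} + 11333\right)} = \frac{4104}{2917} + \frac{22863}{10118 \cdot \frac{22589}{2}} = \frac{4104}{2917} + \frac{22863}{114277751} = \frac{469062581475}{333348199667} \approx 1.4071$)
$X - Q{\left(-222 \right)} = \frac{469062581475}{333348199667} - -222 = \frac{469062581475}{333348199667} + 222 = \frac{74472362907549}{333348199667}$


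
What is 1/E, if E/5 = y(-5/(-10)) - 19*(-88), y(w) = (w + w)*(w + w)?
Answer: 1/8365 ≈ 0.00011955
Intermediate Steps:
y(w) = 4*w² (y(w) = (2*w)*(2*w) = 4*w²)
E = 8365 (E = 5*(4*(-5/(-10))² - 19*(-88)) = 5*(4*(-5*(-⅒))² + 1672) = 5*(4*(½)² + 1672) = 5*(4*(¼) + 1672) = 5*(1 + 1672) = 5*1673 = 8365)
1/E = 1/8365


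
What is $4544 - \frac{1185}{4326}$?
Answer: $\frac{6552053}{1442} \approx 4543.7$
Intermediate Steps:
$4544 - \frac{1185}{4326} = 4544 - 1185 \cdot \frac{1}{4326} = 4544 - \frac{395}{1442} = \frac{6552053}{1442}$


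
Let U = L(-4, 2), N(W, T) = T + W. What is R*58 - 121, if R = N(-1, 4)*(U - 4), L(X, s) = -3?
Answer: -1339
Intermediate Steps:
U = -3
R = -21 (R = (4 - 1)*(-3 - 4) = 3*(-7) = -21)
R*58 - 121 = -21*58 - 121 = -1218 - 121 = -1339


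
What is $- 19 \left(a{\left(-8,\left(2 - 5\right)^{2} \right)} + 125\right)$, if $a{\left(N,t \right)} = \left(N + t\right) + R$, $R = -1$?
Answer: $-2375$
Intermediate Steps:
$a{\left(N,t \right)} = -1 + N + t$ ($a{\left(N,t \right)} = \left(N + t\right) - 1 = -1 + N + t$)
$- 19 \left(a{\left(-8,\left(2 - 5\right)^{2} \right)} + 125\right) = - 19 \left(\left(-1 - 8 + \left(2 - 5\right)^{2}\right) + 125\right) = - 19 \left(\left(-1 - 8 + \left(-3\right)^{2}\right) + 125\right) = - 19 \left(\left(-1 - 8 + 9\right) + 125\right) = - 19 \left(0 + 125\right) = \left(-19\right) 125 = -2375$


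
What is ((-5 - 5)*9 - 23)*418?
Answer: -47234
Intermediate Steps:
((-5 - 5)*9 - 23)*418 = (-10*9 - 23)*418 = (-90 - 23)*418 = -113*418 = -47234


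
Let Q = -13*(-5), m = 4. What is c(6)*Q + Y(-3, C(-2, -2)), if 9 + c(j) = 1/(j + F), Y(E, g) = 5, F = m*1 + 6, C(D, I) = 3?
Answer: -9215/16 ≈ -575.94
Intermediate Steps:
F = 10 (F = 4*1 + 6 = 4 + 6 = 10)
c(j) = -9 + 1/(10 + j) (c(j) = -9 + 1/(j + 10) = -9 + 1/(10 + j))
Q = 65
c(6)*Q + Y(-3, C(-2, -2)) = ((-89 - 9*6)/(10 + 6))*65 + 5 = ((-89 - 54)/16)*65 + 5 = ((1/16)*(-143))*65 + 5 = -143/16*65 + 5 = -9295/16 + 5 = -9215/16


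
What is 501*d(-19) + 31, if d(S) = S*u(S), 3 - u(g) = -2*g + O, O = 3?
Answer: 361753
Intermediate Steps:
u(g) = 2*g (u(g) = 3 - (-2*g + 3) = 3 - (3 - 2*g) = 3 + (-3 + 2*g) = 2*g)
d(S) = 2*S**2 (d(S) = S*(2*S) = 2*S**2)
501*d(-19) + 31 = 501*(2*(-19)**2) + 31 = 501*(2*361) + 31 = 501*722 + 31 = 361722 + 31 = 361753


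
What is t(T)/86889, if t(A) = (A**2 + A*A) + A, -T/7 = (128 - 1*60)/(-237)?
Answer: 565964/4880468241 ≈ 0.00011597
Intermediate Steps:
T = 476/237 (T = -7*(128 - 1*60)/(-237) = -7*(128 - 60)*(-1)/237 = -476*(-1)/237 = -7*(-68/237) = 476/237 ≈ 2.0084)
t(A) = A + 2*A**2 (t(A) = (A**2 + A**2) + A = 2*A**2 + A = A + 2*A**2)
t(T)/86889 = (476*(1 + 2*(476/237))/237)/86889 = (476*(1 + 952/237)/237)*(1/86889) = ((476/237)*(1189/237))*(1/86889) = (565964/56169)*(1/86889) = 565964/4880468241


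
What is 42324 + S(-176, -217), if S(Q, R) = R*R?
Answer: 89413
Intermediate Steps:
S(Q, R) = R²
42324 + S(-176, -217) = 42324 + (-217)² = 42324 + 47089 = 89413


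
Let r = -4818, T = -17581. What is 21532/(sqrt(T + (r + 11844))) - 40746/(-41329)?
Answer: 40746/41329 - 21532*I*sqrt(10555)/10555 ≈ 0.98589 - 209.58*I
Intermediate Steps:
21532/(sqrt(T + (r + 11844))) - 40746/(-41329) = 21532/(sqrt(-17581 + (-4818 + 11844))) - 40746/(-41329) = 21532/(sqrt(-17581 + 7026)) - 40746*(-1/41329) = 21532/(sqrt(-10555)) + 40746/41329 = 21532/((I*sqrt(10555))) + 40746/41329 = 21532*(-I*sqrt(10555)/10555) + 40746/41329 = -21532*I*sqrt(10555)/10555 + 40746/41329 = 40746/41329 - 21532*I*sqrt(10555)/10555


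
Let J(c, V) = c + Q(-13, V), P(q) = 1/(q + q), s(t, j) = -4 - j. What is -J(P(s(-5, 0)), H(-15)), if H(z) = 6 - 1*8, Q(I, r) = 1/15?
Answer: 7/120 ≈ 0.058333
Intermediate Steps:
Q(I, r) = 1/15
H(z) = -2 (H(z) = 6 - 8 = -2)
P(q) = 1/(2*q)
J(c, V) = 1/15 + c (J(c, V) = c + 1/15 = 1/15 + c)
-J(P(s(-5, 0)), H(-15)) = -(1/15 + 1/(2*(-4 - 1*0))) = -(1/15 + 1/(2*(-4 + 0))) = -(1/15 + (½)/(-4)) = -(1/15 + (½)*(-¼)) = -(1/15 - ⅛) = -1*(-7/120) = 7/120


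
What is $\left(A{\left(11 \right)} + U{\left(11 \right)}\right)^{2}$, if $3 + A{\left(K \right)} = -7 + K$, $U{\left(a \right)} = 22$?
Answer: $529$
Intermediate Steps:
$A{\left(K \right)} = -10 + K$ ($A{\left(K \right)} = -3 + \left(-7 + K\right) = -10 + K$)
$\left(A{\left(11 \right)} + U{\left(11 \right)}\right)^{2} = \left(\left(-10 + 11\right) + 22\right)^{2} = \left(1 + 22\right)^{2} = 23^{2} = 529$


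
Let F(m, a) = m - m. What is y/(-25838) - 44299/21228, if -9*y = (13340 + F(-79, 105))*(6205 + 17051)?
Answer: 365298225059/274244532 ≈ 1332.0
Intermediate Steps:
F(m, a) = 0
y = -34470560 (y = -(13340 + 0)*(6205 + 17051)/9 = -13340*23256/9 = -⅑*310235040 = -34470560)
y/(-25838) - 44299/21228 = -34470560/(-25838) - 44299/21228 = -34470560*(-1/25838) - 44299*1/21228 = 17235280/12919 - 44299/21228 = 365298225059/274244532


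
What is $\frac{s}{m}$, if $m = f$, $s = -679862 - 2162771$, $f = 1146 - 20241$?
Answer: $\frac{2842633}{19095} \approx 148.87$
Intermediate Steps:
$f = -19095$ ($f = 1146 - 20241 = -19095$)
$s = -2842633$
$m = -19095$
$\frac{s}{m} = - \frac{2842633}{-19095} = \left(-2842633\right) \left(- \frac{1}{19095}\right) = \frac{2842633}{19095}$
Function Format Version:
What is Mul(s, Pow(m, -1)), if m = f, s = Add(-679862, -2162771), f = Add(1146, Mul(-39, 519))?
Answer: Rational(2842633, 19095) ≈ 148.87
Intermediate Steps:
f = -19095 (f = Add(1146, -20241) = -19095)
s = -2842633
m = -19095
Mul(s, Pow(m, -1)) = Mul(-2842633, Pow(-19095, -1)) = Mul(-2842633, Rational(-1, 19095)) = Rational(2842633, 19095)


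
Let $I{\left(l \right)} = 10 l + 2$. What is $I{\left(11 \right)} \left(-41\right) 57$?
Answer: $-261744$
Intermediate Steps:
$I{\left(l \right)} = 2 + 10 l$
$I{\left(11 \right)} \left(-41\right) 57 = \left(2 + 10 \cdot 11\right) \left(-41\right) 57 = \left(2 + 110\right) \left(-41\right) 57 = 112 \left(-41\right) 57 = \left(-4592\right) 57 = -261744$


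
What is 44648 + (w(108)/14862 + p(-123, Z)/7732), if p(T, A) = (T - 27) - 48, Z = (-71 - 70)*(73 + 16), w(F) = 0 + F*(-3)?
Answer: 427552455149/9576082 ≈ 44648.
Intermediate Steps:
w(F) = -3*F (w(F) = 0 - 3*F = -3*F)
Z = -12549 (Z = -141*89 = -12549)
p(T, A) = -75 + T (p(T, A) = (-27 + T) - 48 = -75 + T)
44648 + (w(108)/14862 + p(-123, Z)/7732) = 44648 + (-3*108/14862 + (-75 - 123)/7732) = 44648 + (-324*1/14862 - 198*1/7732) = 44648 + (-54/2477 - 99/3866) = 44648 - 453987/9576082 = 427552455149/9576082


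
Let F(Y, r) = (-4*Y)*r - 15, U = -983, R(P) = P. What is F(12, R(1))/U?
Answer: 63/983 ≈ 0.064090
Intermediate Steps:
F(Y, r) = -15 - 4*Y*r (F(Y, r) = -4*Y*r - 15 = -15 - 4*Y*r)
F(12, R(1))/U = (-15 - 4*12*1)/(-983) = (-15 - 48)*(-1/983) = -63*(-1/983) = 63/983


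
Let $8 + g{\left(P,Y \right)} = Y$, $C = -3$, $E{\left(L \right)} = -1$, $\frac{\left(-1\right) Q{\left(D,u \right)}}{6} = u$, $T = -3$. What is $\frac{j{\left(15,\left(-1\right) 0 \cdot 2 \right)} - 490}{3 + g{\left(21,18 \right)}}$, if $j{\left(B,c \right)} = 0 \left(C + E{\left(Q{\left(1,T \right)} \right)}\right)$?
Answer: $- \frac{490}{13} \approx -37.692$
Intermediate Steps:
$Q{\left(D,u \right)} = - 6 u$
$g{\left(P,Y \right)} = -8 + Y$
$j{\left(B,c \right)} = 0$ ($j{\left(B,c \right)} = 0 \left(-3 - 1\right) = 0 \left(-4\right) = 0$)
$\frac{j{\left(15,\left(-1\right) 0 \cdot 2 \right)} - 490}{3 + g{\left(21,18 \right)}} = \frac{0 - 490}{3 + \left(-8 + 18\right)} = - \frac{490}{3 + 10} = - \frac{490}{13}$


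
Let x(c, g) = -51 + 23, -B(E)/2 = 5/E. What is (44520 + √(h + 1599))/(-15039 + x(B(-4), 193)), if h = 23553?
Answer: -44520/15067 - 8*√393/15067 ≈ -2.9653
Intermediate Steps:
B(E) = -10/E
x(c, g) = -28
(44520 + √(h + 1599))/(-15039 + x(B(-4), 193)) = (44520 + √(23553 + 1599))/(-15039 - 28) = (44520 + √25152)/(-15067) = (44520 + 8*√393)*(-1/15067) = -44520/15067 - 8*√393/15067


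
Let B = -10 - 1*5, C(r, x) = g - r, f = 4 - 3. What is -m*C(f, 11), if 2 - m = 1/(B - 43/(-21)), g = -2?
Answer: 1695/272 ≈ 6.2316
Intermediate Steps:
f = 1
C(r, x) = -2 - r
B = -15 (B = -10 - 5 = -15)
m = 565/272 (m = 2 - 1/(-15 - 43/(-21)) = 2 - 1/(-15 - 43*(-1/21)) = 2 - 1/(-15 + 43/21) = 2 - 1/(-272/21) = 2 - 1*(-21/272) = 2 + 21/272 = 565/272 ≈ 2.0772)
-m*C(f, 11) = -565*(-2 - 1*1)/272 = -565*(-2 - 1)/272 = -565*(-3)/272 = -1*(-1695/272) = 1695/272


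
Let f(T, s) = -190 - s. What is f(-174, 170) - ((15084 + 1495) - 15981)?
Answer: -958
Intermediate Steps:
f(-174, 170) - ((15084 + 1495) - 15981) = (-190 - 1*170) - ((15084 + 1495) - 15981) = (-190 - 170) - (16579 - 15981) = -360 - 1*598 = -360 - 598 = -958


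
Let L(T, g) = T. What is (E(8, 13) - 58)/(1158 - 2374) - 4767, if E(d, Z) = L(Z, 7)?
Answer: -5796627/1216 ≈ -4767.0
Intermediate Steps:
E(d, Z) = Z
(E(8, 13) - 58)/(1158 - 2374) - 4767 = (13 - 58)/(1158 - 2374) - 4767 = -45/(-1216) - 4767 = -45*(-1/1216) - 4767 = 45/1216 - 4767 = -5796627/1216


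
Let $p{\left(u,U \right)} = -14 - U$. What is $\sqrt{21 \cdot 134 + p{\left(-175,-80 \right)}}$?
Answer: $24 \sqrt{5} \approx 53.666$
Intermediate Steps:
$\sqrt{21 \cdot 134 + p{\left(-175,-80 \right)}} = \sqrt{21 \cdot 134 - -66} = \sqrt{2814 + \left(-14 + 80\right)} = \sqrt{2814 + 66} = \sqrt{2880} = 24 \sqrt{5}$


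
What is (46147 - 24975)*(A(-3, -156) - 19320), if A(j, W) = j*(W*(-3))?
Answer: -438768528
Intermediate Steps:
A(j, W) = -3*W*j (A(j, W) = j*(-3*W) = -3*W*j)
(46147 - 24975)*(A(-3, -156) - 19320) = (46147 - 24975)*(-3*(-156)*(-3) - 19320) = 21172*(-1404 - 19320) = 21172*(-20724) = -438768528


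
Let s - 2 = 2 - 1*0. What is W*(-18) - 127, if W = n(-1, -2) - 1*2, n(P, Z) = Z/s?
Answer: -82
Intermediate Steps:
s = 4 (s = 2 + (2 - 1*0) = 2 + (2 + 0) = 2 + 2 = 4)
n(P, Z) = Z/4
W = -5/2 (W = (1/4)*(-2) - 1*2 = -1/2 - 2 = -5/2 ≈ -2.5000)
W*(-18) - 127 = -5/2*(-18) - 127 = 45 - 127 = -82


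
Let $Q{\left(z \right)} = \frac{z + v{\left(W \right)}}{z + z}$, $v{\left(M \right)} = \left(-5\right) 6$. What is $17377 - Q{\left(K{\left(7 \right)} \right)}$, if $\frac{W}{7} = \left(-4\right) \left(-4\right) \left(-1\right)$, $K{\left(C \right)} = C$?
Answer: $\frac{243301}{14} \approx 17379.0$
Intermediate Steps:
$W = -112$ ($W = 7 \left(-4\right) \left(-4\right) \left(-1\right) = 7 \cdot 16 \left(-1\right) = 7 \left(-16\right) = -112$)
$v{\left(M \right)} = -30$
$Q{\left(z \right)} = \frac{-30 + z}{2 z}$ ($Q{\left(z \right)} = \frac{z - 30}{z + z} = \frac{-30 + z}{2 z}$)
$17377 - Q{\left(K{\left(7 \right)} \right)} = 17377 - \frac{-30 + 7}{2 \cdot 7} = 17377 - \frac{1}{2} \cdot \frac{1}{7} \left(-23\right) = 17377 - - \frac{23}{14} = 17377 + \frac{23}{14} = \frac{243301}{14}$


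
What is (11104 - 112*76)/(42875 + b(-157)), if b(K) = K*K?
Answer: 216/5627 ≈ 0.038386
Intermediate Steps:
b(K) = K²
(11104 - 112*76)/(42875 + b(-157)) = (11104 - 112*76)/(42875 + (-157)²) = (11104 - 8512)/(42875 + 24649) = 2592/67524 = 2592*(1/67524) = 216/5627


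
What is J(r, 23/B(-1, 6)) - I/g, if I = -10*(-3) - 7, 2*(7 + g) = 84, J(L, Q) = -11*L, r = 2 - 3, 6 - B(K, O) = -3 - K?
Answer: 362/35 ≈ 10.343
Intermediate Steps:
B(K, O) = 9 + K (B(K, O) = 6 - (-3 - K) = 6 + (3 + K) = 9 + K)
r = -1
g = 35 (g = -7 + (1/2)*84 = -7 + 42 = 35)
I = 23 (I = 30 - 7 = 23)
J(r, 23/B(-1, 6)) - I/g = -11*(-1) - 23/35 = 11 - 23/35 = 362/35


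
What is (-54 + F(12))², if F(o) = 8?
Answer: 2116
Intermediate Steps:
(-54 + F(12))² = (-54 + 8)² = (-46)² = 2116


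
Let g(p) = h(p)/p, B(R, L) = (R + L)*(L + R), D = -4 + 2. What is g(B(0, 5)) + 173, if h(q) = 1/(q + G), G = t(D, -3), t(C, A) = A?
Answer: 95151/550 ≈ 173.00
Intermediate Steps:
D = -2
G = -3
B(R, L) = (L + R)**2 (B(R, L) = (L + R)*(L + R) = (L + R)**2)
h(q) = 1/(-3 + q) (h(q) = 1/(q - 3) = 1/(-3 + q))
g(p) = 1/(p*(-3 + p)) (g(p) = 1/((-3 + p)*p) = 1/(p*(-3 + p)))
g(B(0, 5)) + 173 = 1/(((5 + 0)**2)*(-3 + (5 + 0)**2)) + 173 = 1/((5**2)*(-3 + 5**2)) + 173 = 1/(25*(-3 + 25)) + 173 = (1/25)/22 + 173 = (1/25)*(1/22) + 173 = 1/550 + 173 = 95151/550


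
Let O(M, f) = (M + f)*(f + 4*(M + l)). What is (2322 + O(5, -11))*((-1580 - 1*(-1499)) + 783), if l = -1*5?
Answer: 1676376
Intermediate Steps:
l = -5
O(M, f) = (M + f)*(-20 + f + 4*M) (O(M, f) = (M + f)*(f + 4*(M - 5)) = (M + f)*(f + 4*(-5 + M)) = (M + f)*(f + (-20 + 4*M)) = (M + f)*(-20 + f + 4*M))
(2322 + O(5, -11))*((-1580 - 1*(-1499)) + 783) = (2322 + ((-11)² - 20*5 - 20*(-11) + 4*5² + 5*5*(-11)))*((-1580 - 1*(-1499)) + 783) = (2322 + (121 - 100 + 220 + 4*25 - 275))*((-1580 + 1499) + 783) = (2322 + (121 - 100 + 220 + 100 - 275))*(-81 + 783) = (2322 + 66)*702 = 2388*702 = 1676376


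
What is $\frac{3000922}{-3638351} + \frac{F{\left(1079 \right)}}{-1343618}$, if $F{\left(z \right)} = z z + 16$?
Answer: $- \frac{8268068436003}{4888553893918} \approx -1.6913$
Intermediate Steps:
$F{\left(z \right)} = 16 + z^{2}$ ($F{\left(z \right)} = z^{2} + 16 = 16 + z^{2}$)
$\frac{3000922}{-3638351} + \frac{F{\left(1079 \right)}}{-1343618} = \frac{3000922}{-3638351} + \frac{16 + 1079^{2}}{-1343618} = 3000922 \left(- \frac{1}{3638351}\right) + \left(16 + 1164241\right) \left(- \frac{1}{1343618}\right) = - \frac{3000922}{3638351} + 1164257 \left(- \frac{1}{1343618}\right) = - \frac{3000922}{3638351} - \frac{1164257}{1343618} = - \frac{8268068436003}{4888553893918}$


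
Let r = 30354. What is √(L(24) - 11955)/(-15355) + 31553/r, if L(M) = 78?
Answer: 31553/30354 - I*√11877/15355 ≈ 1.0395 - 0.0070975*I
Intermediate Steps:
√(L(24) - 11955)/(-15355) + 31553/r = √(78 - 11955)/(-15355) + 31553/30354 = √(-11877)*(-1/15355) + 31553*(1/30354) = (I*√11877)*(-1/15355) + 31553/30354 = -I*√11877/15355 + 31553/30354 = 31553/30354 - I*√11877/15355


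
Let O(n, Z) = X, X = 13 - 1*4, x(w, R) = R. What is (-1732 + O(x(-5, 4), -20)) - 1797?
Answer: -3520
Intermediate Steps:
X = 9 (X = 13 - 4 = 9)
O(n, Z) = 9
(-1732 + O(x(-5, 4), -20)) - 1797 = (-1732 + 9) - 1797 = -1723 - 1797 = -3520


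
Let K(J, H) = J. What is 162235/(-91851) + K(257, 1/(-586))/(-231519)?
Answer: -12528030224/7088417223 ≈ -1.7674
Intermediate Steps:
162235/(-91851) + K(257, 1/(-586))/(-231519) = 162235/(-91851) + 257/(-231519) = 162235*(-1/91851) + 257*(-1/231519) = -162235/91851 - 257/231519 = -12528030224/7088417223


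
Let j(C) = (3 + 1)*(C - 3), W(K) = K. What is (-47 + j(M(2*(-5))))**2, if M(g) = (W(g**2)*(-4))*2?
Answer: 10621081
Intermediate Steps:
M(g) = -8*g**2 (M(g) = (g**2*(-4))*2 = -4*g**2*2 = -8*g**2)
j(C) = -12 + 4*C (j(C) = 4*(-3 + C) = -12 + 4*C)
(-47 + j(M(2*(-5))))**2 = (-47 + (-12 + 4*(-8*(2*(-5))**2)))**2 = (-47 + (-12 + 4*(-8*(-10)**2)))**2 = (-47 + (-12 + 4*(-8*100)))**2 = (-47 + (-12 + 4*(-800)))**2 = (-47 + (-12 - 3200))**2 = (-47 - 3212)**2 = (-3259)**2 = 10621081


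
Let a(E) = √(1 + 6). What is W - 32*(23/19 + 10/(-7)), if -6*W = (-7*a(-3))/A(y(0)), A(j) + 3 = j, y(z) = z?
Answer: 928/133 - 7*√7/18 ≈ 5.9485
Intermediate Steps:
a(E) = √7
A(j) = -3 + j
W = -7*√7/18 (W = -(-7*√7)/(6*(-3 + 0)) = -(-7*√7)/(6*(-3)) = -(-7*√7)*(-1)/(6*3) = -7*√7/18 ≈ -1.0289)
W - 32*(23/19 + 10/(-7)) = -7*√7/18 - 32*(23/19 + 10/(-7)) = -7*√7/18 - 32*(23*(1/19) + 10*(-⅐)) = -7*√7/18 - 32*(23/19 - 10/7) = -7*√7/18 - 32*(-29/133) = -7*√7/18 + 928/133 = 928/133 - 7*√7/18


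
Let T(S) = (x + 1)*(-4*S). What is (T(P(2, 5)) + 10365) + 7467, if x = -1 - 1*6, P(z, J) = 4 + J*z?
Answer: 18168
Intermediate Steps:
x = -7 (x = -1 - 6 = -7)
T(S) = 24*S (T(S) = (-7 + 1)*(-4*S) = -(-24)*S = 24*S)
(T(P(2, 5)) + 10365) + 7467 = (24*(4 + 5*2) + 10365) + 7467 = (24*(4 + 10) + 10365) + 7467 = (24*14 + 10365) + 7467 = (336 + 10365) + 7467 = 10701 + 7467 = 18168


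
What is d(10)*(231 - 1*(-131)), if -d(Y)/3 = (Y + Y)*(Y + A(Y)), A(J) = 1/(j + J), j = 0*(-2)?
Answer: -219372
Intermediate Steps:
j = 0
A(J) = 1/J (A(J) = 1/(0 + J) = 1/J)
d(Y) = -6*Y*(Y + 1/Y) (d(Y) = -3*(Y + Y)*(Y + 1/Y) = -3*2*Y*(Y + 1/Y) = -6*Y*(Y + 1/Y))
d(10)*(231 - 1*(-131)) = (-6 - 6*10²)*(231 - 1*(-131)) = (-6 - 6*100)*(231 + 131) = (-6 - 600)*362 = -606*362 = -219372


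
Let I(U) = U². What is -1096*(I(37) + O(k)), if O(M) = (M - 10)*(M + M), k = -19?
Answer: -2708216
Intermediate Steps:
O(M) = 2*M*(-10 + M) (O(M) = (-10 + M)*(2*M) = 2*M*(-10 + M))
-1096*(I(37) + O(k)) = -1096*(37² + 2*(-19)*(-10 - 19)) = -1096*(1369 + 2*(-19)*(-29)) = -1096*(1369 + 1102) = -1096*2471 = -2708216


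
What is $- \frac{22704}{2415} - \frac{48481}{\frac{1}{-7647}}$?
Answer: $\frac{298441029067}{805} \approx 3.7073 \cdot 10^{8}$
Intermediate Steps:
$- \frac{22704}{2415} - \frac{48481}{\frac{1}{-7647}} = \left(-22704\right) \frac{1}{2415} - \frac{48481}{- \frac{1}{7647}} = - \frac{7568}{805} - -370734207 = - \frac{7568}{805} + 370734207 = \frac{298441029067}{805}$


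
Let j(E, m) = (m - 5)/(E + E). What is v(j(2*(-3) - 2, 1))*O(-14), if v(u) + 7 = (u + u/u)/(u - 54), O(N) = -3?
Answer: 906/43 ≈ 21.070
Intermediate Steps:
j(E, m) = (-5 + m)/(2*E) (j(E, m) = (-5 + m)/((2*E)) = (-5 + m)*(1/(2*E)) = (-5 + m)/(2*E))
v(u) = -7 + (1 + u)/(-54 + u) (v(u) = -7 + (u + u/u)/(u - 54) = -7 + (u + 1)/(-54 + u) = -7 + (1 + u)/(-54 + u))
v(j(2*(-3) - 2, 1))*O(-14) = ((379 - 3*(-5 + 1)/(2*(-3) - 2))/(-54 + (-5 + 1)/(2*(2*(-3) - 2))))*(-3) = ((379 - 3*(-4)/(-6 - 2))/(-54 + (½)*(-4)/(-6 - 2)))*(-3) = ((379 - 3*(-4)/(-8))/(-54 + (½)*(-4)/(-8)))*(-3) = ((379 - 3*(-1)*(-4)/8)/(-54 + (½)*(-⅛)*(-4)))*(-3) = ((379 - 6*¼)/(-54 + ¼))*(-3) = ((379 - 3/2)/(-215/4))*(-3) = -4/215*755/2*(-3) = -302/43*(-3) = 906/43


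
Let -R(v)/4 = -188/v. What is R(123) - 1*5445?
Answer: -668983/123 ≈ -5438.9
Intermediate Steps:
R(v) = 752/v (R(v) = -(-752)/v = 752/v)
R(123) - 1*5445 = 752/123 - 1*5445 = 752*(1/123) - 5445 = 752/123 - 5445 = -668983/123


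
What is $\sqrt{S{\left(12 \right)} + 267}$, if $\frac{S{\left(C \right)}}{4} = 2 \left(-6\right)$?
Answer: $\sqrt{219} \approx 14.799$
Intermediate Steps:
$S{\left(C \right)} = -48$ ($S{\left(C \right)} = 4 \cdot 2 \left(-6\right) = 4 \left(-12\right) = -48$)
$\sqrt{S{\left(12 \right)} + 267} = \sqrt{-48 + 267} = \sqrt{219}$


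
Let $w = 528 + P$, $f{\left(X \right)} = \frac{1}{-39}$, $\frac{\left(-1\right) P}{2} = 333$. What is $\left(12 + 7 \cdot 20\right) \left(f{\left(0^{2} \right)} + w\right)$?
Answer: $- \frac{818216}{39} \approx -20980.0$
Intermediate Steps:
$P = -666$ ($P = \left(-2\right) 333 = -666$)
$f{\left(X \right)} = - \frac{1}{39}$
$w = -138$ ($w = 528 - 666 = -138$)
$\left(12 + 7 \cdot 20\right) \left(f{\left(0^{2} \right)} + w\right) = \left(12 + 7 \cdot 20\right) \left(- \frac{1}{39} - 138\right) = \left(12 + 140\right) \left(- \frac{5383}{39}\right) = 152 \left(- \frac{5383}{39}\right) = - \frac{818216}{39}$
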